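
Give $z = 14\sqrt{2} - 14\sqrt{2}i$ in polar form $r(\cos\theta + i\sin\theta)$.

r = |z| = sqrt(a^2 + b^2) = sqrt((14*sqrt(2))^2 + (-14*sqrt(2))^2) = sqrt(392 + 392) = sqrt(784) = 28
θ = arctan(b/a) = arctan(-19.799/19.799) (quadrant-adjusted) = 315°
z = 28(cos 315° + i sin 315°)


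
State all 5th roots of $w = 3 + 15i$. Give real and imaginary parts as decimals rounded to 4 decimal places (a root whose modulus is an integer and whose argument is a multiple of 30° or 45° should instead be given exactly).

|w| = sqrt(234) ≈ 15.297059, arg(w) ≈ 78.690068°
Root modulus = sqrt(234)^(1/5) ≈ 1.725526
Root arguments: θ_k = (arg(w) + 360°k)/5 for k = 0, 1, ..., 4
Compute each root as (root modulus)(cos θ_k + i sin θ_k) using full-precision intermediates, then round to 4 decimal places.
Roots: 1.6608 + 0.4680i, 0.0681 + 1.7242i, -1.6187 + 0.5976i, -1.0685 - 1.3549i, 0.9584 - 1.4349i


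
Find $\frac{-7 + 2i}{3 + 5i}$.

Multiply numerator and denominator by conjugate (3 - 5i):
= (-7 + 2i)(3 - 5i) / (3^2 + 5^2)
= (-11 + 41i) / 34
= -11/34 + (41/34)i


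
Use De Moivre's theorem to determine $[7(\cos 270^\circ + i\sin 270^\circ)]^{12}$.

By De Moivre: z^n = r^n(cos(nθ) + i sin(nθ))
= 7^12(cos(12*270°) + i sin(12*270°))
= 13841287201(cos 0° + i sin 0°)
= 13841287201


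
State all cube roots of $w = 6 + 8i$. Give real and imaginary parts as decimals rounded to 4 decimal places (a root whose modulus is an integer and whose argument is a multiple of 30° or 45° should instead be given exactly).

|w| = 10, arg(w) ≈ 53.130102°
Root modulus = 10^(1/3) ≈ 2.154435
Root arguments: θ_k = (arg(w) + 360°k)/3 for k = 0, 1, ..., 2
Compute each root as (root modulus)(cos θ_k + i sin θ_k) using full-precision intermediates, then round to 4 decimal places.
Roots: 2.0523 + 0.6554i, -1.5937 + 1.4497i, -0.4586 - 2.1051i


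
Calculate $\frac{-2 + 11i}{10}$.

Divisor is real, so divide each part by 10:
= -1/5 + (11/10)i


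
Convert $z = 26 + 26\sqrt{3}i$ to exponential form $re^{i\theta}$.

r = |z| = sqrt((26)^2 + (26*sqrt(3))^2) = sqrt(676 + 2028) = sqrt(2704) = 52
θ = arctan(b/a) = arctan(45.0333/26) (quadrant-adjusted) = 60° = π/3
z = 52e^(i*π/3)


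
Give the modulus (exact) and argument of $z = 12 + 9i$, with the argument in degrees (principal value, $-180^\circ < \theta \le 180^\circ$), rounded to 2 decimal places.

|z| = sqrt(12^2 + 9^2) = 15
arg(z) = arctan(b/a) = arctan(9/12) (quadrant-adjusted) = 36.87°


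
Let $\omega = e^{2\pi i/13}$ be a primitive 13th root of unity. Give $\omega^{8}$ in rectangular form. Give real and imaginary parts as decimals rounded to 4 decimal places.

ω^8 = e^(2πi·8/13) = e^(i·16π/13)
= cos(16π/13) + i sin(16π/13)
= -0.7485 - 0.6631i


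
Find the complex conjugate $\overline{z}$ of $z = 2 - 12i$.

If z = a + bi, then conjugate(z) = a - bi
conjugate(2 - 12i) = 2 + 12i


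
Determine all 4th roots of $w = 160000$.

|w| = 160000, arg(w) = 0°
Root modulus = 160000^(1/4) = 20
Root arguments: θ_k = (0° + 360°k)/4 for k = 0, 1, ..., 3
Roots: 20, 20i, -20, -20i


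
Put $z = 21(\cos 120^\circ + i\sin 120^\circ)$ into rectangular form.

a = r cos θ = 21 * -1/2 = -21/2
b = r sin θ = 21 * sqrt(3)/2 = 21*sqrt(3)/2
z = -21/2 + (21*sqrt(3)/2)i


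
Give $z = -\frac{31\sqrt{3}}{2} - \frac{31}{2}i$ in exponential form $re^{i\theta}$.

r = |z| = sqrt((-31*sqrt(3)/2)^2 + (-31/2)^2) = sqrt(2883/4 + 961/4) = sqrt(961) = 31
θ = arctan(b/a) = arctan(-15.5/-26.8468) (quadrant-adjusted) = -150° = -5π/6
z = 31e^(-i*5π/6)


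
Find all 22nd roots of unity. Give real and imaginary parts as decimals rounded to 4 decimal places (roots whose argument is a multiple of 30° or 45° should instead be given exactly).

ω_k = e^(2πik/22) = cos(2πk/22) + i sin(2πk/22) for k = 0, 1, ..., 21
Roots: 1, 0.9595 + 0.2817i, 0.8413 + 0.5406i, 0.6549 + 0.7557i, 0.4154 + 0.9096i, 0.1423 + 0.9898i, -0.1423 + 0.9898i, -0.4154 + 0.9096i, -0.6549 + 0.7557i, -0.8413 + 0.5406i, -0.9595 + 0.2817i, -1, -0.9595 - 0.2817i, -0.8413 - 0.5406i, -0.6549 - 0.7557i, -0.4154 - 0.9096i, -0.1423 - 0.9898i, 0.1423 - 0.9898i, 0.4154 - 0.9096i, 0.6549 - 0.7557i, 0.8413 - 0.5406i, 0.9595 - 0.2817i


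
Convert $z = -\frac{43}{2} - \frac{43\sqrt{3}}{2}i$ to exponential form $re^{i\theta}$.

r = |z| = sqrt((-43/2)^2 + (-43*sqrt(3)/2)^2) = sqrt(1849/4 + 5547/4) = sqrt(1849) = 43
θ = arctan(b/a) = arctan(-37.2391/-21.5) (quadrant-adjusted) = 240° = 4π/3
z = 43e^(i*4π/3)


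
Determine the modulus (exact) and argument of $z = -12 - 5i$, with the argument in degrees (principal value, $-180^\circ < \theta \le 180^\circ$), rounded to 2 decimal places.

|z| = sqrt((-12)^2 + (-5)^2) = 13
arg(z) = arctan(b/a) = arctan(-5/-12) (quadrant-adjusted) = -157.38°


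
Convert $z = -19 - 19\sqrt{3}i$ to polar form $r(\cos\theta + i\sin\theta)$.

r = |z| = sqrt(a^2 + b^2) = sqrt((-19)^2 + (-19*sqrt(3))^2) = sqrt(361 + 1083) = sqrt(1444) = 38
θ = arctan(b/a) = arctan(-32.909/-19) (quadrant-adjusted) = 240°
z = 38(cos 240° + i sin 240°)


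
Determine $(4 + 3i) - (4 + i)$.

(4 - 4) + (3 - 1)i = 2i


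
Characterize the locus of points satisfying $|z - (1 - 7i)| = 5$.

|z - z0| = r describes a circle centered at z0 with radius r
Here z0 = 1 - 7i and r = 5
Locus: Circle centered at (1, -7) with radius 5


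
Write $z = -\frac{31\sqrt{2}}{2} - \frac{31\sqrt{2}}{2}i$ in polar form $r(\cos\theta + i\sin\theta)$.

r = |z| = sqrt(a^2 + b^2) = sqrt((-31*sqrt(2)/2)^2 + (-31*sqrt(2)/2)^2) = sqrt(961/2 + 961/2) = sqrt(961) = 31
θ = arctan(b/a) = arctan(-21.9203/-21.9203) (quadrant-adjusted) = 225°
z = 31(cos 225° + i sin 225°)


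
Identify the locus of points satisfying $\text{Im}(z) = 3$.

Im(z) = y where z = x + yi; the equation y = 3 is satisfied by all points with that y-coordinate
Locus: Horizontal line y = 3


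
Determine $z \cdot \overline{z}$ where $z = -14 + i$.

z * conjugate(z) = |z|^2 = a^2 + b^2
= (-14)^2 + 1^2 = 197


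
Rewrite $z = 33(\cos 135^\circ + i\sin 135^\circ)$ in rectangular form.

a = r cos θ = 33 * -sqrt(2)/2 = -33*sqrt(2)/2
b = r sin θ = 33 * sqrt(2)/2 = 33*sqrt(2)/2
z = -33*sqrt(2)/2 + (33*sqrt(2)/2)i


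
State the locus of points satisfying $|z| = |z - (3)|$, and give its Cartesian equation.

|z - z1| = |z - z2| means z is equidistant from z1 and z2,
i.e. the perpendicular bisector of the segment from (0, 0) to (3, 0) (midpoint (3/2, 0)).
With z = x + yi, square both sides:
(x - 0)^2 + (y - 0)^2 = (x - 3)^2 + (y - 0)^2
The x^2 and y^2 terms cancel: 6x + 0y = 9 - 0 = 9
Simplify: x = 3/2
Locus: Perpendicular bisector of the segment from (0, 0) to (3, 0): the line x = 3/2


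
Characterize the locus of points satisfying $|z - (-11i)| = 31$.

|z - z0| = r describes a circle centered at z0 with radius r
Here z0 = -11i and r = 31
Locus: Circle centered at (0, -11) with radius 31


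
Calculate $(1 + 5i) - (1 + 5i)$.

(1 - 1) + (5 - 5)i = 0


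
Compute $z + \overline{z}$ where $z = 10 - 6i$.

z + conjugate(z) = (a + bi) + (a - bi) = 2a
= 2 * 10 = 20


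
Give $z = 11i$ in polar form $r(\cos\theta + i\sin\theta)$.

r = |z| = sqrt(a^2 + b^2) = sqrt((0)^2 + (11)^2) = sqrt(0 + 121) = sqrt(121) = 11
a = 0 and b > 0, so z lies on the positive imaginary axis: θ = 90°
z = 11(cos 90° + i sin 90°)


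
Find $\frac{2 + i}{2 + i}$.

Multiply numerator and denominator by conjugate (2 - i):
= (2 + i)(2 - i) / (2^2 + 1^2)
= (5) / 5
= 1


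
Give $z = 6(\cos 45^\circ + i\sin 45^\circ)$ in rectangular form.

a = r cos θ = 6 * sqrt(2)/2 = 3*sqrt(2)
b = r sin θ = 6 * sqrt(2)/2 = 3*sqrt(2)
z = 3*sqrt(2) + 3*sqrt(2)i


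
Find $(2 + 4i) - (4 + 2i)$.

(2 - 4) + (4 - 2)i = -2 + 2i


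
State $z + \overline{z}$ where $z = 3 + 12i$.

z + conjugate(z) = (a + bi) + (a - bi) = 2a
= 2 * 3 = 6


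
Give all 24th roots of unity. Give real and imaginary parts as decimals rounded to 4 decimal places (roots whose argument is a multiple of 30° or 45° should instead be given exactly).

ω_k = e^(2πik/24) = cos(2πk/24) + i sin(2πk/24) for k = 0, 1, ..., 23
Roots: 1, 0.9659 + 0.2588i, sqrt(3)/2 + (1/2)i, sqrt(2)/2 + (sqrt(2)/2)i, 1/2 + (sqrt(3)/2)i, 0.2588 + 0.9659i, i, -0.2588 + 0.9659i, -1/2 + (sqrt(3)/2)i, -sqrt(2)/2 + (sqrt(2)/2)i, -sqrt(3)/2 + (1/2)i, -0.9659 + 0.2588i, -1, -0.9659 - 0.2588i, -sqrt(3)/2 - (1/2)i, -sqrt(2)/2 - (sqrt(2)/2)i, -1/2 - (sqrt(3)/2)i, -0.2588 - 0.9659i, -i, 0.2588 - 0.9659i, 1/2 - (sqrt(3)/2)i, sqrt(2)/2 - (sqrt(2)/2)i, sqrt(3)/2 - (1/2)i, 0.9659 - 0.2588i


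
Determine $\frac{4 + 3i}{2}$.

Divisor is real, so divide each part by 2:
= 2 + (3/2)i


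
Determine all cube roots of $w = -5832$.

|w| = 5832, arg(w) = 180°
Root modulus = 5832^(1/3) = 18
Root arguments: θ_k = (180° + 360°k)/3 for k = 0, 1, ..., 2
Roots: 9 + 9*sqrt(3)i, -18, 9 - 9*sqrt(3)i


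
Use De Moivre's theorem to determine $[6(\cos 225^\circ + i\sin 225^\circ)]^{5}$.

By De Moivre: z^n = r^n(cos(nθ) + i sin(nθ))
= 6^5(cos(5*225°) + i sin(5*225°))
= 7776(cos 45° + i sin 45°)
= 3888*sqrt(2) + 3888*sqrt(2)i


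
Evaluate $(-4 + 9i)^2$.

(a + bi)^2 = a^2 - b^2 + 2abi
= (-4)^2 - 9^2 + 2*(-4)*9i
= -65 - 72i


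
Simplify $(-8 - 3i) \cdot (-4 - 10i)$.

(a1*a2 - b1*b2) + (a1*b2 + b1*a2)i
= (32 - 30) + (80 + 12)i
= 2 + 92i


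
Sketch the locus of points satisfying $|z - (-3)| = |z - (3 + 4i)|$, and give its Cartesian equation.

|z - z1| = |z - z2| means z is equidistant from z1 and z2,
i.e. the perpendicular bisector of the segment from (-3, 0) to (3, 4) (midpoint (0, 2)).
With z = x + yi, square both sides:
(x - (-3))^2 + (y - 0)^2 = (x - 3)^2 + (y - 4)^2
The x^2 and y^2 terms cancel: 12x + 8y = 25 - 9 = 16
Simplify: 3x + 2y = 4
Locus: Perpendicular bisector of the segment from (-3, 0) to (3, 4): the line 3x + 2y = 4


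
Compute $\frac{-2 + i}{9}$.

Divisor is real, so divide each part by 9:
= -2/9 + (1/9)i


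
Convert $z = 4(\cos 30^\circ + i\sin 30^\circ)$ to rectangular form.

a = r cos θ = 4 * sqrt(3)/2 = 2*sqrt(3)
b = r sin θ = 4 * 1/2 = 2
z = 2*sqrt(3) + 2i


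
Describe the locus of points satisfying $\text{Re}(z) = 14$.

Re(z) = x where z = x + yi; the equation x = 14 is satisfied by all points with that x-coordinate
Locus: Vertical line x = 14


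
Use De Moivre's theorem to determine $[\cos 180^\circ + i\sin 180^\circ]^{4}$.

By De Moivre: z^n = r^n(cos(nθ) + i sin(nθ))
= 1^4(cos(4*180°) + i sin(4*180°))
= 1(cos 0° + i sin 0°)
= 1


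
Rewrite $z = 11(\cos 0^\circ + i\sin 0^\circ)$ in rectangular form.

a = r cos θ = 11 * 1 = 11
b = r sin θ = 11 * 0 = 0
z = 11


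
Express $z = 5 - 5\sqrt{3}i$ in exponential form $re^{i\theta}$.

r = |z| = sqrt((5)^2 + (-5*sqrt(3))^2) = sqrt(25 + 75) = sqrt(100) = 10
θ = arctan(b/a) = arctan(-8.6603/5) (quadrant-adjusted) = -60° = -π/3
z = 10e^(-i*π/3)


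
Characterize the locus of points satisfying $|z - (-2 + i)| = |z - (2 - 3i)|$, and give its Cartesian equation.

|z - z1| = |z - z2| means z is equidistant from z1 and z2,
i.e. the perpendicular bisector of the segment from (-2, 1) to (2, -3) (midpoint (0, -1)).
With z = x + yi, square both sides:
(x - (-2))^2 + (y - 1)^2 = (x - 2)^2 + (y - (-3))^2
The x^2 and y^2 terms cancel: 8x + (-8)y = 13 - 5 = 8
Simplify: x - y = 1
Locus: Perpendicular bisector of the segment from (-2, 1) to (2, -3): the line x - y = 1


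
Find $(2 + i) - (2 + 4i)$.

(2 - 2) + (1 - 4)i = -3i


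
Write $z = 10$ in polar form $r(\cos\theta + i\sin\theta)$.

r = |z| = sqrt(a^2 + b^2) = sqrt((10)^2 + (0)^2) = sqrt(100 + 0) = sqrt(100) = 10
b = 0 and a > 0, so z lies on the positive real axis: θ = 0°
z = 10(cos 0° + i sin 0°)


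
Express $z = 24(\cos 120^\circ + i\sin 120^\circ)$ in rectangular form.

a = r cos θ = 24 * -1/2 = -12
b = r sin θ = 24 * sqrt(3)/2 = 12*sqrt(3)
z = -12 + 12*sqrt(3)i


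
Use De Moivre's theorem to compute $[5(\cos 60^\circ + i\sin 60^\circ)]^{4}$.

By De Moivre: z^n = r^n(cos(nθ) + i sin(nθ))
= 5^4(cos(4*60°) + i sin(4*60°))
= 625(cos 240° + i sin 240°)
= -625/2 - (625*sqrt(3)/2)i


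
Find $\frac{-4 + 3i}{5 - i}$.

Multiply numerator and denominator by conjugate (5 + i):
= (-4 + 3i)(5 + i) / (5^2 + (-1)^2)
= (-23 + 11i) / 26
= -23/26 + (11/26)i


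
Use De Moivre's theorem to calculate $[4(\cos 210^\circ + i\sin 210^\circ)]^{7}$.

By De Moivre: z^n = r^n(cos(nθ) + i sin(nθ))
= 4^7(cos(7*210°) + i sin(7*210°))
= 16384(cos 30° + i sin 30°)
= 8192*sqrt(3) + 8192i


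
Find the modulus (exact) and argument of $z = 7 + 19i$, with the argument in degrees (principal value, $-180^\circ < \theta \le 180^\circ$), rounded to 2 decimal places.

|z| = sqrt(7^2 + 19^2) = sqrt(410)
arg(z) = arctan(b/a) = arctan(19/7) (quadrant-adjusted) = 69.78°


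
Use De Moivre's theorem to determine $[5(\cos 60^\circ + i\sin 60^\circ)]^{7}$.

By De Moivre: z^n = r^n(cos(nθ) + i sin(nθ))
= 5^7(cos(7*60°) + i sin(7*60°))
= 78125(cos 60° + i sin 60°)
= 78125/2 + (78125*sqrt(3)/2)i


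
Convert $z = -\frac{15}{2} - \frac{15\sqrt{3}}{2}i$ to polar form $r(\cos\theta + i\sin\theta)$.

r = |z| = sqrt(a^2 + b^2) = sqrt((-15/2)^2 + (-15*sqrt(3)/2)^2) = sqrt(225/4 + 675/4) = sqrt(225) = 15
θ = arctan(b/a) = arctan(-12.9904/-7.5) (quadrant-adjusted) = 240°
z = 15(cos 240° + i sin 240°)


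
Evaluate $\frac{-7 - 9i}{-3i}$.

Multiply numerator and denominator by conjugate (3i):
= (-7 - 9i)(3i) / (0^2 + (-3)^2)
= (27 - 21i) / 9
Divide through by 3: (9 - 7i) / 3
= 3 - (7/3)i


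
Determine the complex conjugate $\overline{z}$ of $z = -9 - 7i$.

If z = a + bi, then conjugate(z) = a - bi
conjugate(-9 - 7i) = -9 + 7i


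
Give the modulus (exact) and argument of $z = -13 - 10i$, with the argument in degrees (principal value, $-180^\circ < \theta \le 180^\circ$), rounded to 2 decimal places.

|z| = sqrt((-13)^2 + (-10)^2) = sqrt(269)
arg(z) = arctan(b/a) = arctan(-10/-13) (quadrant-adjusted) = -142.43°


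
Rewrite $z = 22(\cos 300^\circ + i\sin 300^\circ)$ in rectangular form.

a = r cos θ = 22 * 1/2 = 11
b = r sin θ = 22 * -sqrt(3)/2 = -11*sqrt(3)
z = 11 - 11*sqrt(3)i


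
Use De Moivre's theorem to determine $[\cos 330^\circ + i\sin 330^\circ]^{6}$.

By De Moivre: z^n = r^n(cos(nθ) + i sin(nθ))
= 1^6(cos(6*330°) + i sin(6*330°))
= 1(cos 180° + i sin 180°)
= -1


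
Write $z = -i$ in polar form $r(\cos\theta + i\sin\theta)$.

r = |z| = sqrt(a^2 + b^2) = sqrt((0)^2 + (-1)^2) = sqrt(0 + 1) = sqrt(1) = 1
a = 0 and b < 0, so z lies on the negative imaginary axis: θ = 270°
z = 1(cos 270° + i sin 270°)


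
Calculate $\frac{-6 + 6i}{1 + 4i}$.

Multiply numerator and denominator by conjugate (1 - 4i):
= (-6 + 6i)(1 - 4i) / (1^2 + 4^2)
= (18 + 30i) / 17
= 18/17 + (30/17)i


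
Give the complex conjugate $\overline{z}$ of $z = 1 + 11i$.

If z = a + bi, then conjugate(z) = a - bi
conjugate(1 + 11i) = 1 - 11i


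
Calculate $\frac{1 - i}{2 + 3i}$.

Multiply numerator and denominator by conjugate (2 - 3i):
= (1 - i)(2 - 3i) / (2^2 + 3^2)
= (-1 - 5i) / 13
= -1/13 - (5/13)i


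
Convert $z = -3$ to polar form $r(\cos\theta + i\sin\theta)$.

r = |z| = sqrt(a^2 + b^2) = sqrt((-3)^2 + (0)^2) = sqrt(9 + 0) = sqrt(9) = 3
b = 0 and a < 0, so z lies on the negative real axis: θ = 180°
z = 3(cos 180° + i sin 180°)


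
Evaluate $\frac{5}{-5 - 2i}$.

Multiply numerator and denominator by conjugate (-5 + 2i):
= (5)(-5 + 2i) / ((-5)^2 + (-2)^2)
= (-25 + 10i) / 29
= -25/29 + (10/29)i


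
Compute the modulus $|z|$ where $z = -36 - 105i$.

|z| = sqrt(a^2 + b^2) = sqrt((-36)^2 + (-105)^2) = sqrt(12321) = 111


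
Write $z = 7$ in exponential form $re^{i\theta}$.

r = |z| = sqrt((7)^2 + (0)^2) = sqrt(49 + 0) = sqrt(49) = 7
b = 0 and a > 0, so z lies on the positive real axis: θ = 0
z = 7e^(i*0) = 7


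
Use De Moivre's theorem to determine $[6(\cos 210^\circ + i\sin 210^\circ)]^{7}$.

By De Moivre: z^n = r^n(cos(nθ) + i sin(nθ))
= 6^7(cos(7*210°) + i sin(7*210°))
= 279936(cos 30° + i sin 30°)
= 139968*sqrt(3) + 139968i


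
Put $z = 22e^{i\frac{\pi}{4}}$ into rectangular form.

a = r cos θ = 22 * sqrt(2)/2 = 11*sqrt(2)
b = r sin θ = 22 * sqrt(2)/2 = 11*sqrt(2)
z = 11*sqrt(2) + 11*sqrt(2)i


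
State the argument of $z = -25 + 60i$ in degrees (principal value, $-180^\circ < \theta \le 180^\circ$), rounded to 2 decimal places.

θ = arctan(b/a) = arctan(60/-25) (quadrant-adjusted) = 112.62°


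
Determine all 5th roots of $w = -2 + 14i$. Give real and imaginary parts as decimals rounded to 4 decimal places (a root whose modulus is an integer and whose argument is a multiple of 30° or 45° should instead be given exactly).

|w| = sqrt(200) ≈ 14.142136, arg(w) ≈ 98.130102°
Root modulus = sqrt(200)^(1/5) ≈ 1.698646
Root arguments: θ_k = (arg(w) + 360°k)/5 for k = 0, 1, ..., 4
Compute each root as (root modulus)(cos θ_k + i sin θ_k) using full-precision intermediates, then round to 4 decimal places.
Roots: 1.6000 + 0.5705i, -0.0482 + 1.6980i, -1.6298 + 0.4789i, -0.9590 - 1.4020i, 1.0370 - 1.3453i


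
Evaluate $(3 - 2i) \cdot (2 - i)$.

(a1*a2 - b1*b2) + (a1*b2 + b1*a2)i
= (6 - 2) + (-3 + (-4))i
= 4 - 7i


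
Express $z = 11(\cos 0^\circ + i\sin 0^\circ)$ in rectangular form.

a = r cos θ = 11 * 1 = 11
b = r sin θ = 11 * 0 = 0
z = 11


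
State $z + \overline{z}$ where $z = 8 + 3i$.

z + conjugate(z) = (a + bi) + (a - bi) = 2a
= 2 * 8 = 16


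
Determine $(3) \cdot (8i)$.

(a1*a2 - b1*b2) + (a1*b2 + b1*a2)i
= (0 - 0) + (24 + 0)i
= 24i


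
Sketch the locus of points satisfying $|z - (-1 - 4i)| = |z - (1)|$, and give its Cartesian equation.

|z - z1| = |z - z2| means z is equidistant from z1 and z2,
i.e. the perpendicular bisector of the segment from (-1, -4) to (1, 0) (midpoint (0, -2)).
With z = x + yi, square both sides:
(x - (-1))^2 + (y - (-4))^2 = (x - 1)^2 + (y - 0)^2
The x^2 and y^2 terms cancel: 4x + 8y = 1 - 17 = -16
Simplify: x + 2y = -4
Locus: Perpendicular bisector of the segment from (-1, -4) to (1, 0): the line x + 2y = -4


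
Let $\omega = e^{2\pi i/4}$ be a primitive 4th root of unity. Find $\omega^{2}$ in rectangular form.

ω^2 = e^(2πi·2/4) = e^(i·1π)
= cos(1π) + i sin(1π)
= -1


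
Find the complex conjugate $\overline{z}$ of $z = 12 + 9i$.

If z = a + bi, then conjugate(z) = a - bi
conjugate(12 + 9i) = 12 - 9i


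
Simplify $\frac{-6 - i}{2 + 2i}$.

Multiply numerator and denominator by conjugate (2 - 2i):
= (-6 - i)(2 - 2i) / (2^2 + 2^2)
= (-14 + 10i) / 8
Divide through by 2: (-7 + 5i) / 4
= -7/4 + (5/4)i


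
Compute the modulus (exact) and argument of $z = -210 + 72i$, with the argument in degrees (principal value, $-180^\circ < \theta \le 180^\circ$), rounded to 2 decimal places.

|z| = sqrt((-210)^2 + 72^2) = 222
arg(z) = arctan(b/a) = arctan(72/-210) (quadrant-adjusted) = 161.08°


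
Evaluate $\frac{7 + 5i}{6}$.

Divisor is real, so divide each part by 6:
= 7/6 + (5/6)i


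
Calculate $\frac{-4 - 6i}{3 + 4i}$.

Multiply numerator and denominator by conjugate (3 - 4i):
= (-4 - 6i)(3 - 4i) / (3^2 + 4^2)
= (-36 - 2i) / 25
= -36/25 - (2/25)i


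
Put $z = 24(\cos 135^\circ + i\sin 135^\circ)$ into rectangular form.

a = r cos θ = 24 * -sqrt(2)/2 = -12*sqrt(2)
b = r sin θ = 24 * sqrt(2)/2 = 12*sqrt(2)
z = -12*sqrt(2) + 12*sqrt(2)i


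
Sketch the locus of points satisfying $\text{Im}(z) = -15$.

Im(z) = y where z = x + yi; the equation y = -15 is satisfied by all points with that y-coordinate
Locus: Horizontal line y = -15


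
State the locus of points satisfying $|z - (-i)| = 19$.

|z - z0| = r describes a circle centered at z0 with radius r
Here z0 = -i and r = 19
Locus: Circle centered at (0, -1) with radius 19


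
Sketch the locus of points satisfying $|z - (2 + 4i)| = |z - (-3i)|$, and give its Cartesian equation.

|z - z1| = |z - z2| means z is equidistant from z1 and z2,
i.e. the perpendicular bisector of the segment from (2, 4) to (0, -3) (midpoint (1, 1/2)).
With z = x + yi, square both sides:
(x - 2)^2 + (y - 4)^2 = (x - 0)^2 + (y - (-3))^2
The x^2 and y^2 terms cancel: -4x + (-14)y = 9 - 20 = -11
Simplify: 4x + 14y = 11
Locus: Perpendicular bisector of the segment from (2, 4) to (0, -3): the line 4x + 14y = 11


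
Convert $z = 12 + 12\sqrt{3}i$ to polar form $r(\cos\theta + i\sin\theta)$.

r = |z| = sqrt(a^2 + b^2) = sqrt((12)^2 + (12*sqrt(3))^2) = sqrt(144 + 432) = sqrt(576) = 24
θ = arctan(b/a) = arctan(20.7846/12) (quadrant-adjusted) = 60°
z = 24(cos 60° + i sin 60°)


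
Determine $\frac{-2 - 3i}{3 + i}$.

Multiply numerator and denominator by conjugate (3 - i):
= (-2 - 3i)(3 - i) / (3^2 + 1^2)
= (-9 - 7i) / 10
= -9/10 - (7/10)i


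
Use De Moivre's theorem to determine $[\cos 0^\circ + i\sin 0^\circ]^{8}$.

By De Moivre: z^n = r^n(cos(nθ) + i sin(nθ))
= 1^8(cos(8*0°) + i sin(8*0°))
= 1(cos 0° + i sin 0°)
= 1


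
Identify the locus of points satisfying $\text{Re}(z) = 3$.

Re(z) = x where z = x + yi; the equation x = 3 is satisfied by all points with that x-coordinate
Locus: Vertical line x = 3


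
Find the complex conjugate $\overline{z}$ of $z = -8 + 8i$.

If z = a + bi, then conjugate(z) = a - bi
conjugate(-8 + 8i) = -8 - 8i


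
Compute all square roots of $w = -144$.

|w| = 144, arg(w) = 180°
Root modulus = 144^(1/2) = 12
Root arguments: θ_k = (180° + 360°k)/2 for k = 0, 1, ..., 1
Roots: 12i, -12i


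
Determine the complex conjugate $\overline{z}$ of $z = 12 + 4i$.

If z = a + bi, then conjugate(z) = a - bi
conjugate(12 + 4i) = 12 - 4i


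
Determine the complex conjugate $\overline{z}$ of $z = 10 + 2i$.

If z = a + bi, then conjugate(z) = a - bi
conjugate(10 + 2i) = 10 - 2i


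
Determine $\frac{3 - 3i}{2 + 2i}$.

Multiply numerator and denominator by conjugate (2 - 2i):
= (3 - 3i)(2 - 2i) / (2^2 + 2^2)
= (-12i) / 8
Divide through by 4: (-3i) / 2
= 0 - (3/2)i


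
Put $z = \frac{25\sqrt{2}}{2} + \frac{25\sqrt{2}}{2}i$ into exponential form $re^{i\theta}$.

r = |z| = sqrt((25*sqrt(2)/2)^2 + (25*sqrt(2)/2)^2) = sqrt(625/2 + 625/2) = sqrt(625) = 25
θ = arctan(b/a) = arctan(17.6777/17.6777) (quadrant-adjusted) = 45° = π/4
z = 25e^(i*π/4)


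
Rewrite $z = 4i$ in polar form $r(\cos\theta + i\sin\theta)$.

r = |z| = sqrt(a^2 + b^2) = sqrt((0)^2 + (4)^2) = sqrt(0 + 16) = sqrt(16) = 4
a = 0 and b > 0, so z lies on the positive imaginary axis: θ = 90°
z = 4(cos 90° + i sin 90°)


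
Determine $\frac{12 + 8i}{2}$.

Divisor is real, so divide each part by 2:
= 6 + 4i


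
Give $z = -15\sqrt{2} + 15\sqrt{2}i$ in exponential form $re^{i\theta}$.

r = |z| = sqrt((-15*sqrt(2))^2 + (15*sqrt(2))^2) = sqrt(450 + 450) = sqrt(900) = 30
θ = arctan(b/a) = arctan(21.2132/-21.2132) (quadrant-adjusted) = 135° = 3π/4
z = 30e^(i*3π/4)


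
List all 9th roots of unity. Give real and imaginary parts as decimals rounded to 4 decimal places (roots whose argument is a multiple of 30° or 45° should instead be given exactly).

ω_k = e^(2πik/9) = cos(2πk/9) + i sin(2πk/9) for k = 0, 1, ..., 8
Roots: 1, 0.7660 + 0.6428i, 0.1736 + 0.9848i, -1/2 + (sqrt(3)/2)i, -0.9397 + 0.3420i, -0.9397 - 0.3420i, -1/2 - (sqrt(3)/2)i, 0.1736 - 0.9848i, 0.7660 - 0.6428i


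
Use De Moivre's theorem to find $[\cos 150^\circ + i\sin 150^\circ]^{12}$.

By De Moivre: z^n = r^n(cos(nθ) + i sin(nθ))
= 1^12(cos(12*150°) + i sin(12*150°))
= 1(cos 0° + i sin 0°)
= 1


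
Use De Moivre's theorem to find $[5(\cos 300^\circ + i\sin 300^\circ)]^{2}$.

By De Moivre: z^n = r^n(cos(nθ) + i sin(nθ))
= 5^2(cos(2*300°) + i sin(2*300°))
= 25(cos 240° + i sin 240°)
= -25/2 - (25*sqrt(3)/2)i


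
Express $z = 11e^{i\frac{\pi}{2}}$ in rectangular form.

a = r cos θ = 11 * 0 = 0
b = r sin θ = 11 * 1 = 11
z = 11i


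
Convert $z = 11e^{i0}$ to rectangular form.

a = r cos θ = 11 * 1 = 11
b = r sin θ = 11 * 0 = 0
z = 11


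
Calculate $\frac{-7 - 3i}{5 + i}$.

Multiply numerator and denominator by conjugate (5 - i):
= (-7 - 3i)(5 - i) / (5^2 + 1^2)
= (-38 - 8i) / 26
Divide through by 2: (-19 - 4i) / 13
= -19/13 - (4/13)i


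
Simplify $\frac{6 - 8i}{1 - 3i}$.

Multiply numerator and denominator by conjugate (1 + 3i):
= (6 - 8i)(1 + 3i) / (1^2 + (-3)^2)
= (30 + 10i) / 10
= 3 + i


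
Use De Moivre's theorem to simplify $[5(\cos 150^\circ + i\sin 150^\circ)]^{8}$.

By De Moivre: z^n = r^n(cos(nθ) + i sin(nθ))
= 5^8(cos(8*150°) + i sin(8*150°))
= 390625(cos 120° + i sin 120°)
= -390625/2 + (390625*sqrt(3)/2)i


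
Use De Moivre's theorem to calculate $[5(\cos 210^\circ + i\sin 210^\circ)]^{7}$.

By De Moivre: z^n = r^n(cos(nθ) + i sin(nθ))
= 5^7(cos(7*210°) + i sin(7*210°))
= 78125(cos 30° + i sin 30°)
= 78125*sqrt(3)/2 + (78125/2)i


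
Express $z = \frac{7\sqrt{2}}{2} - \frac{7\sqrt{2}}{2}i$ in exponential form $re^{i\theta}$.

r = |z| = sqrt((7*sqrt(2)/2)^2 + (-7*sqrt(2)/2)^2) = sqrt(49/2 + 49/2) = sqrt(49) = 7
θ = arctan(b/a) = arctan(-4.9497/4.9497) (quadrant-adjusted) = -45° = -π/4
z = 7e^(-i*π/4)


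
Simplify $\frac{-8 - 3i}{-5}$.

Divisor is real, so divide each part by -5:
= 8/5 + (3/5)i


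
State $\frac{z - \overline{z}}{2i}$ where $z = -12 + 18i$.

z - conjugate(z) = 2bi
(z - conjugate(z))/(2i) = 2bi/(2i) = b = 18


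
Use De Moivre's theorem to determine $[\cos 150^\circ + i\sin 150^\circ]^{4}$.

By De Moivre: z^n = r^n(cos(nθ) + i sin(nθ))
= 1^4(cos(4*150°) + i sin(4*150°))
= 1(cos 240° + i sin 240°)
= -1/2 - (sqrt(3)/2)i


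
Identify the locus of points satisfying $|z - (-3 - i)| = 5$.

|z - z0| = r describes a circle centered at z0 with radius r
Here z0 = -3 - i and r = 5
Locus: Circle centered at (-3, -1) with radius 5


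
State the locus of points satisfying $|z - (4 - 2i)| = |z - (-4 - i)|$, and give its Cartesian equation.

|z - z1| = |z - z2| means z is equidistant from z1 and z2,
i.e. the perpendicular bisector of the segment from (4, -2) to (-4, -1) (midpoint (0, -3/2)).
With z = x + yi, square both sides:
(x - 4)^2 + (y - (-2))^2 = (x - (-4))^2 + (y - (-1))^2
The x^2 and y^2 terms cancel: -16x + 2y = 17 - 20 = -3
Simplify: 16x - 2y = 3
Locus: Perpendicular bisector of the segment from (4, -2) to (-4, -1): the line 16x - 2y = 3


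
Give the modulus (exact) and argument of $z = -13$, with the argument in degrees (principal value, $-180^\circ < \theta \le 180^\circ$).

|z| = sqrt((-13)^2 + 0^2) = 13
b = 0 and a < 0, so z lies on the negative real axis: arg(z) = 180°


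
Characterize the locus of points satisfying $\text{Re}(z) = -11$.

Re(z) = x where z = x + yi; the equation x = -11 is satisfied by all points with that x-coordinate
Locus: Vertical line x = -11


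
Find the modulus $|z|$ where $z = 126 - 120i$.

|z| = sqrt(a^2 + b^2) = sqrt(126^2 + (-120)^2) = sqrt(30276) = 174


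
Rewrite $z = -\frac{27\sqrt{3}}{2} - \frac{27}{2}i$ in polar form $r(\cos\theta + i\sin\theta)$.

r = |z| = sqrt(a^2 + b^2) = sqrt((-27*sqrt(3)/2)^2 + (-27/2)^2) = sqrt(2187/4 + 729/4) = sqrt(729) = 27
θ = arctan(b/a) = arctan(-13.5/-23.3827) (quadrant-adjusted) = 210°
z = 27(cos 210° + i sin 210°)


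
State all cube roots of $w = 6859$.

|w| = 6859, arg(w) = 0°
Root modulus = 6859^(1/3) = 19
Root arguments: θ_k = (0° + 360°k)/3 for k = 0, 1, ..., 2
Roots: 19, -19/2 + (19*sqrt(3)/2)i, -19/2 - (19*sqrt(3)/2)i


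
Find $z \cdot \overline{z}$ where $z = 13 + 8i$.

z * conjugate(z) = |z|^2 = a^2 + b^2
= 13^2 + 8^2 = 233


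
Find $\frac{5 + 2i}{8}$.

Divisor is real, so divide each part by 8:
= 5/8 + (1/4)i


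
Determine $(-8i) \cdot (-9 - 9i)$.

(a1*a2 - b1*b2) + (a1*b2 + b1*a2)i
= (0 - 72) + (0 + 72)i
= -72 + 72i


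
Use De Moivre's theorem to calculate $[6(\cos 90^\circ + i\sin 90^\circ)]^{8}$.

By De Moivre: z^n = r^n(cos(nθ) + i sin(nθ))
= 6^8(cos(8*90°) + i sin(8*90°))
= 1679616(cos 0° + i sin 0°)
= 1679616


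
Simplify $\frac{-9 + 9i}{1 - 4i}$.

Multiply numerator and denominator by conjugate (1 + 4i):
= (-9 + 9i)(1 + 4i) / (1^2 + (-4)^2)
= (-45 - 27i) / 17
= -45/17 - (27/17)i


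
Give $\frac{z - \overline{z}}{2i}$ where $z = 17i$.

z - conjugate(z) = 2bi
(z - conjugate(z))/(2i) = 2bi/(2i) = b = 17


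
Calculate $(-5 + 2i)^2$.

(a + bi)^2 = a^2 - b^2 + 2abi
= (-5)^2 - 2^2 + 2*(-5)*2i
= 21 - 20i


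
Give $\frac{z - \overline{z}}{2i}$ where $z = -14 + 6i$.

z - conjugate(z) = 2bi
(z - conjugate(z))/(2i) = 2bi/(2i) = b = 6


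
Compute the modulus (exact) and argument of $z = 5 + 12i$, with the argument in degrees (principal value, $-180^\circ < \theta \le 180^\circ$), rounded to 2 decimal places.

|z| = sqrt(5^2 + 12^2) = 13
arg(z) = arctan(b/a) = arctan(12/5) (quadrant-adjusted) = 67.38°


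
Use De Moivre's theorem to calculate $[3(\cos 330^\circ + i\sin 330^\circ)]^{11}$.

By De Moivre: z^n = r^n(cos(nθ) + i sin(nθ))
= 3^11(cos(11*330°) + i sin(11*330°))
= 177147(cos 30° + i sin 30°)
= 177147*sqrt(3)/2 + (177147/2)i


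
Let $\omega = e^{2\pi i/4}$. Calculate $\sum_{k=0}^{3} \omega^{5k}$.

Let ζ = ω^5 = e^(2πi·5/4). Since 4 ∤ 5, ζ ≠ 1.
Sum = Σ_{k=0}^{3} ζ^k = (ζ^4 - 1)/(ζ - 1) = (ω^{5·4} - 1)/(ζ - 1) = (1 - 1)/(ζ - 1) = 0


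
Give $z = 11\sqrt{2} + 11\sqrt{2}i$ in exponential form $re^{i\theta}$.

r = |z| = sqrt((11*sqrt(2))^2 + (11*sqrt(2))^2) = sqrt(242 + 242) = sqrt(484) = 22
θ = arctan(b/a) = arctan(15.5563/15.5563) (quadrant-adjusted) = 45° = π/4
z = 22e^(i*π/4)


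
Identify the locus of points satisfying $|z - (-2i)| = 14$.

|z - z0| = r describes a circle centered at z0 with radius r
Here z0 = -2i and r = 14
Locus: Circle centered at (0, -2) with radius 14


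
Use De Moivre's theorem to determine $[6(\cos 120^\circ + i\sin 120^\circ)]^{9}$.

By De Moivre: z^n = r^n(cos(nθ) + i sin(nθ))
= 6^9(cos(9*120°) + i sin(9*120°))
= 10077696(cos 0° + i sin 0°)
= 10077696


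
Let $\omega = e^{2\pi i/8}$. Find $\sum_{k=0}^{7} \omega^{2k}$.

Let ζ = ω^2 = e^(2πi·2/8). Since 8 ∤ 2, ζ ≠ 1.
Sum = Σ_{k=0}^{7} ζ^k = (ζ^8 - 1)/(ζ - 1) = (ω^{2·8} - 1)/(ζ - 1) = (1 - 1)/(ζ - 1) = 0


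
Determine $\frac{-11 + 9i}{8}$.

Divisor is real, so divide each part by 8:
= -11/8 + (9/8)i


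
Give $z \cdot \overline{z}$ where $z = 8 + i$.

z * conjugate(z) = |z|^2 = a^2 + b^2
= 8^2 + 1^2 = 65


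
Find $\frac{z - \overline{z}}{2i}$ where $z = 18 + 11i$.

z - conjugate(z) = 2bi
(z - conjugate(z))/(2i) = 2bi/(2i) = b = 11


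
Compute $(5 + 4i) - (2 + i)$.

(5 - 2) + (4 - 1)i = 3 + 3i


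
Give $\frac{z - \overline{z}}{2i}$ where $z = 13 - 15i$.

z - conjugate(z) = 2bi
(z - conjugate(z))/(2i) = 2bi/(2i) = b = -15


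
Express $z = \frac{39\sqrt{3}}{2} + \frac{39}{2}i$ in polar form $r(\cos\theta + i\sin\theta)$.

r = |z| = sqrt(a^2 + b^2) = sqrt((39*sqrt(3)/2)^2 + (39/2)^2) = sqrt(4563/4 + 1521/4) = sqrt(1521) = 39
θ = arctan(b/a) = arctan(19.5/33.775) (quadrant-adjusted) = 30°
z = 39(cos 30° + i sin 30°)


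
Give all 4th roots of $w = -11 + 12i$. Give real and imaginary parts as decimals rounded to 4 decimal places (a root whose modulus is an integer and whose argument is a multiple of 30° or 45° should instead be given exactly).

|w| = sqrt(265) ≈ 16.278821, arg(w) ≈ 132.510447°
Root modulus = sqrt(265)^(1/4) ≈ 2.008657
Root arguments: θ_k = (arg(w) + 360°k)/4 for k = 0, 1, ..., 3
Compute each root as (root modulus)(cos θ_k + i sin θ_k) using full-precision intermediates, then round to 4 decimal places.
Roots: 1.6822 + 1.0977i, -1.0977 + 1.6822i, -1.6822 - 1.0977i, 1.0977 - 1.6822i


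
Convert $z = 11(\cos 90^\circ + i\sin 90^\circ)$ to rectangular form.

a = r cos θ = 11 * 0 = 0
b = r sin θ = 11 * 1 = 11
z = 11i


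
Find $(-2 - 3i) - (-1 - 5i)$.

(-2 - (-1)) + (-3 - (-5))i = -1 + 2i


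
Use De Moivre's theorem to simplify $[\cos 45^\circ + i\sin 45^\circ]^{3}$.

By De Moivre: z^n = r^n(cos(nθ) + i sin(nθ))
= 1^3(cos(3*45°) + i sin(3*45°))
= 1(cos 135° + i sin 135°)
= -sqrt(2)/2 + (sqrt(2)/2)i


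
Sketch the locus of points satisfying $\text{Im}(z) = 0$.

Im(z) = y where z = x + yi; the equation y = 0 is satisfied by all points with that y-coordinate
Locus: Horizontal line y = 0


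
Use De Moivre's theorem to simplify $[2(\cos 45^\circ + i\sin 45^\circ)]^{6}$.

By De Moivre: z^n = r^n(cos(nθ) + i sin(nθ))
= 2^6(cos(6*45°) + i sin(6*45°))
= 64(cos 270° + i sin 270°)
= -64i


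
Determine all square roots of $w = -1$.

|w| = 1, arg(w) = 180°
Root modulus = 1^(1/2) = 1
Root arguments: θ_k = (180° + 360°k)/2 for k = 0, 1, ..., 1
Roots: i, -i


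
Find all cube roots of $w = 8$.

|w| = 8, arg(w) = 0°
Root modulus = 8^(1/3) = 2
Root arguments: θ_k = (0° + 360°k)/3 for k = 0, 1, ..., 2
Roots: 2, -1 + sqrt(3)i, -1 - sqrt(3)i


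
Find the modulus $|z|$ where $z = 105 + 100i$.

|z| = sqrt(a^2 + b^2) = sqrt(105^2 + 100^2) = sqrt(21025) = 145


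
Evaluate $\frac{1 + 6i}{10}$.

Divisor is real, so divide each part by 10:
= 1/10 + (3/5)i


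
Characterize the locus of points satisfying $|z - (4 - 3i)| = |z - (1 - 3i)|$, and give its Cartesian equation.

|z - z1| = |z - z2| means z is equidistant from z1 and z2,
i.e. the perpendicular bisector of the segment from (4, -3) to (1, -3) (midpoint (5/2, -3)).
With z = x + yi, square both sides:
(x - 4)^2 + (y - (-3))^2 = (x - 1)^2 + (y - (-3))^2
The x^2 and y^2 terms cancel: -6x + 0y = 10 - 25 = -15
Simplify: x = 5/2
Locus: Perpendicular bisector of the segment from (4, -3) to (1, -3): the line x = 5/2


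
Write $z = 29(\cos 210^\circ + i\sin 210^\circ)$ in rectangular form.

a = r cos θ = 29 * -sqrt(3)/2 = -29*sqrt(3)/2
b = r sin θ = 29 * -1/2 = -29/2
z = -29*sqrt(3)/2 - (29/2)i


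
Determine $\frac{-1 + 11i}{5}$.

Divisor is real, so divide each part by 5:
= -1/5 + (11/5)i


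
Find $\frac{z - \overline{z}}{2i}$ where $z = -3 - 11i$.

z - conjugate(z) = 2bi
(z - conjugate(z))/(2i) = 2bi/(2i) = b = -11


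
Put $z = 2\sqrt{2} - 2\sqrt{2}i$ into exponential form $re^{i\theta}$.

r = |z| = sqrt((2*sqrt(2))^2 + (-2*sqrt(2))^2) = sqrt(8 + 8) = sqrt(16) = 4
θ = arctan(b/a) = arctan(-2.8284/2.8284) (quadrant-adjusted) = -45° = -π/4
z = 4e^(-i*π/4)


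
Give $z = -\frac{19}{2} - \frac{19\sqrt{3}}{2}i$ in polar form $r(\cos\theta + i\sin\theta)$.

r = |z| = sqrt(a^2 + b^2) = sqrt((-19/2)^2 + (-19*sqrt(3)/2)^2) = sqrt(361/4 + 1083/4) = sqrt(361) = 19
θ = arctan(b/a) = arctan(-16.4545/-9.5) (quadrant-adjusted) = 240°
z = 19(cos 240° + i sin 240°)


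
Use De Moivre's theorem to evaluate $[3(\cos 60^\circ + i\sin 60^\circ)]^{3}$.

By De Moivre: z^n = r^n(cos(nθ) + i sin(nθ))
= 3^3(cos(3*60°) + i sin(3*60°))
= 27(cos 180° + i sin 180°)
= -27


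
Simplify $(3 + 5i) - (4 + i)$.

(3 - 4) + (5 - 1)i = -1 + 4i


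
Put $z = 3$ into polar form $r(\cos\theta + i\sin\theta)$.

r = |z| = sqrt(a^2 + b^2) = sqrt((3)^2 + (0)^2) = sqrt(9 + 0) = sqrt(9) = 3
b = 0 and a > 0, so z lies on the positive real axis: θ = 0°
z = 3(cos 0° + i sin 0°)


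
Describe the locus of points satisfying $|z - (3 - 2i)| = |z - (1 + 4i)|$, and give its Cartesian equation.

|z - z1| = |z - z2| means z is equidistant from z1 and z2,
i.e. the perpendicular bisector of the segment from (3, -2) to (1, 4) (midpoint (2, 1)).
With z = x + yi, square both sides:
(x - 3)^2 + (y - (-2))^2 = (x - 1)^2 + (y - 4)^2
The x^2 and y^2 terms cancel: -4x + 12y = 17 - 13 = 4
Simplify: x - 3y = -1
Locus: Perpendicular bisector of the segment from (3, -2) to (1, 4): the line x - 3y = -1


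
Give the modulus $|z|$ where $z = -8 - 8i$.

|z| = sqrt(a^2 + b^2) = sqrt((-8)^2 + (-8)^2) = sqrt(128) = sqrt(128)


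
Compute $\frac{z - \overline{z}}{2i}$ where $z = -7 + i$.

z - conjugate(z) = 2bi
(z - conjugate(z))/(2i) = 2bi/(2i) = b = 1


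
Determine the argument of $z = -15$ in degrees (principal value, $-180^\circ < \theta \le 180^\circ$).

b = 0 and a < 0, so z lies on the negative real axis: θ = 180°


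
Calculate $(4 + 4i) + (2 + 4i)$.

(4 + 2) + (4 + 4)i = 6 + 8i


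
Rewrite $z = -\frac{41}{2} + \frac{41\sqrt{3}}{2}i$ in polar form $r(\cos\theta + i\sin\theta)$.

r = |z| = sqrt(a^2 + b^2) = sqrt((-41/2)^2 + (41*sqrt(3)/2)^2) = sqrt(1681/4 + 5043/4) = sqrt(1681) = 41
θ = arctan(b/a) = arctan(35.507/-20.5) (quadrant-adjusted) = 120°
z = 41(cos 120° + i sin 120°)


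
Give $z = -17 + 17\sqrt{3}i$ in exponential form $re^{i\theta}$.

r = |z| = sqrt((-17)^2 + (17*sqrt(3))^2) = sqrt(289 + 867) = sqrt(1156) = 34
θ = arctan(b/a) = arctan(29.4449/-17) (quadrant-adjusted) = 120° = 2π/3
z = 34e^(i*2π/3)


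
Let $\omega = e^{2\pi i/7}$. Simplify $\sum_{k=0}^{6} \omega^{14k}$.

Since 7 divides 14, ω^14 = (ω^7)^2 = 1^2 = 1, so every term is 1.
Sum = 7 · 1 = 7


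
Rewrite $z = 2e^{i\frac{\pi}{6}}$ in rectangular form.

a = r cos θ = 2 * sqrt(3)/2 = sqrt(3)
b = r sin θ = 2 * 1/2 = 1
z = sqrt(3) + i


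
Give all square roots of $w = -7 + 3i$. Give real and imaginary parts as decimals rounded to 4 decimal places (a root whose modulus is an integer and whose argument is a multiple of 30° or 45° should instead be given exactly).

|w| = sqrt(58) ≈ 7.615773, arg(w) ≈ 156.801409°
Root modulus = sqrt(58)^(1/2) ≈ 2.759669
Root arguments: θ_k = (arg(w) + 360°k)/2 for k = 0, 1, ..., 1
Compute each root as (root modulus)(cos θ_k + i sin θ_k) using full-precision intermediates, then round to 4 decimal places.
Roots: 0.5549 + 2.7033i, -0.5549 - 2.7033i


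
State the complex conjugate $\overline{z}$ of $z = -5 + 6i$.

If z = a + bi, then conjugate(z) = a - bi
conjugate(-5 + 6i) = -5 - 6i


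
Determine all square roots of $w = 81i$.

|w| = 81, arg(w) = 90°
Root modulus = 81^(1/2) = 9
Root arguments: θ_k = (90° + 360°k)/2 for k = 0, 1, ..., 1
Roots: 9*sqrt(2)/2 + (9*sqrt(2)/2)i, -9*sqrt(2)/2 - (9*sqrt(2)/2)i


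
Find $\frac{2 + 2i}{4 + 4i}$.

Multiply numerator and denominator by conjugate (4 - 4i):
= (2 + 2i)(4 - 4i) / (4^2 + 4^2)
= (16) / 32
Divide through by 16: (1) / 2
= 1/2


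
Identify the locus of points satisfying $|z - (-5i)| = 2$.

|z - z0| = r describes a circle centered at z0 with radius r
Here z0 = -5i and r = 2
Locus: Circle centered at (0, -5) with radius 2


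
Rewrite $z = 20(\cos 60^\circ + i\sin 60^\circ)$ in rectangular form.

a = r cos θ = 20 * 1/2 = 10
b = r sin θ = 20 * sqrt(3)/2 = 10*sqrt(3)
z = 10 + 10*sqrt(3)i


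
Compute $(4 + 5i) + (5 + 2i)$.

(4 + 5) + (5 + 2)i = 9 + 7i


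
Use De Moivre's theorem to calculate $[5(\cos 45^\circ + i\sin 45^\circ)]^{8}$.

By De Moivre: z^n = r^n(cos(nθ) + i sin(nθ))
= 5^8(cos(8*45°) + i sin(8*45°))
= 390625(cos 0° + i sin 0°)
= 390625


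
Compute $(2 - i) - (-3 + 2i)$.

(2 - (-3)) + (-1 - 2)i = 5 - 3i


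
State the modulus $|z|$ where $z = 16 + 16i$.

|z| = sqrt(a^2 + b^2) = sqrt(16^2 + 16^2) = sqrt(512) = sqrt(512)


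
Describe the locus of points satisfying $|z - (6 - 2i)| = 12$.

|z - z0| = r describes a circle centered at z0 with radius r
Here z0 = 6 - 2i and r = 12
Locus: Circle centered at (6, -2) with radius 12


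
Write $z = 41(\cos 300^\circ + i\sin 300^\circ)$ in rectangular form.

a = r cos θ = 41 * 1/2 = 41/2
b = r sin θ = 41 * -sqrt(3)/2 = -41*sqrt(3)/2
z = 41/2 - (41*sqrt(3)/2)i


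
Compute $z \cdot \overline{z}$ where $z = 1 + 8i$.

z * conjugate(z) = |z|^2 = a^2 + b^2
= 1^2 + 8^2 = 65
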